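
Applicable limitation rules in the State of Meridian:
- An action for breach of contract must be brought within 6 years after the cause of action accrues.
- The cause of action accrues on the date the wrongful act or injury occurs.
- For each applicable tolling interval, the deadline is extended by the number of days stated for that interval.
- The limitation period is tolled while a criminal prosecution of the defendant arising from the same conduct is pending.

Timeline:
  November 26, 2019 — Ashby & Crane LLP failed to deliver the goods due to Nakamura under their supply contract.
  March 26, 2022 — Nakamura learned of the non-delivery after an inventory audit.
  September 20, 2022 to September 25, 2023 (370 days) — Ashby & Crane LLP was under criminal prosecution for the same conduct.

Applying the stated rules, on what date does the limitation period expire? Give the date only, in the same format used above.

Because the rule ties accrual to occurrence, the claim accrued on November 26, 2019, not on the March 26, 2022 discovery date.
The untolled deadline — 6 years after November 26, 2019 — is November 26, 2025.
The period was tolled for 370 days by the pending criminal prosecution (September 20, 2022 to September 25, 2023), pushing the deadline to December 1, 2026.

December 1, 2026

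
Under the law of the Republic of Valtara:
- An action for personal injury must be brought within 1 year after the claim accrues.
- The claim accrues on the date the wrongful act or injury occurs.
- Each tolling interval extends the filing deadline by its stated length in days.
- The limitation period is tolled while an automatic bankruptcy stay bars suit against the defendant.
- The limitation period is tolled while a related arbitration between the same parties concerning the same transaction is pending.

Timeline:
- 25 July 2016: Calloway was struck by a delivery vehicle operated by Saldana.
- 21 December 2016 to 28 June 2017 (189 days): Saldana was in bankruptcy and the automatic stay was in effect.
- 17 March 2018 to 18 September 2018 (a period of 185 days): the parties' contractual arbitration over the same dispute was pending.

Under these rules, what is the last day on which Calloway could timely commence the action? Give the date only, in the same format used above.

The limitation period began to run on 25 July 2016.
Adding the 1 year base period to 25 July 2016 gives a deadline of 25 July 2017, before any tolling.
The automatic bankruptcy stay from 21 December 2016 to 28 June 2017 tolled the period for 189 days, extending the deadline to 30 January 2018.
By the time the pending related arbitration began on 17 March 2018, the limitation period had already expired on 30 January 2018; that interval cannot revive it.

30 January 2018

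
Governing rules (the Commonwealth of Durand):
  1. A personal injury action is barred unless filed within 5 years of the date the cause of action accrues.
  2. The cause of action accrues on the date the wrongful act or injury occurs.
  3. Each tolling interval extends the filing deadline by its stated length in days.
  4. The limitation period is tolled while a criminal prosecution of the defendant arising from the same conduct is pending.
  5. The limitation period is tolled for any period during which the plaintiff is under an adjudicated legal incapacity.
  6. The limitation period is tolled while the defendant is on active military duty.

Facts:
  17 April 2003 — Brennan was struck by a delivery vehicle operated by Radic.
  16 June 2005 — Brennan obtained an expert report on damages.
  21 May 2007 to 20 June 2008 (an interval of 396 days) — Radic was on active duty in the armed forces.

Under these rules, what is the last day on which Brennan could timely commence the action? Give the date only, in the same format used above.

The claim accrued on 17 April 2003, when the wrongful act occurred.
Adding the 5 years base period to 17 April 2003 gives a deadline of 17 April 2008, before any tolling.
Because the defendant's active military service ran from 21 May 2007 to 20 June 2008, the deadline is extended by 396 days to 18 May 2009.
None of the other events listed affects the running of the period under the stated rules.

18 May 2009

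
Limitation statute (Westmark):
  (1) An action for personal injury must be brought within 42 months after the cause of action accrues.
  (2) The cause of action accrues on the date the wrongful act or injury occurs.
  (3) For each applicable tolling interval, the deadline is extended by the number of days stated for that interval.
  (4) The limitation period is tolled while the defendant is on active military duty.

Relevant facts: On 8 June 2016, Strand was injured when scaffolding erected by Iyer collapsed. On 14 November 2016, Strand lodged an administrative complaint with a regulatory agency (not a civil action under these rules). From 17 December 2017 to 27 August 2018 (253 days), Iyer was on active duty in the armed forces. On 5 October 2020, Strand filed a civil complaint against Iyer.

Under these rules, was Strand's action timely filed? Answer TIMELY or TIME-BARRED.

The limitation period began to run on 8 June 2016.
Adding the 42 months base period to 8 June 2016 gives a deadline of 8 December 2019, before any tolling.
Because the defendant's active military service ran from 17 December 2017 to 27 August 2018, the deadline is extended by 253 days to 17 August 2020.
Nothing else in the chronology tolls or restarts the period.
Filing on 5 October 2020 missed the 17 August 2020 deadline — the action is time-barred.

TIME-BARRED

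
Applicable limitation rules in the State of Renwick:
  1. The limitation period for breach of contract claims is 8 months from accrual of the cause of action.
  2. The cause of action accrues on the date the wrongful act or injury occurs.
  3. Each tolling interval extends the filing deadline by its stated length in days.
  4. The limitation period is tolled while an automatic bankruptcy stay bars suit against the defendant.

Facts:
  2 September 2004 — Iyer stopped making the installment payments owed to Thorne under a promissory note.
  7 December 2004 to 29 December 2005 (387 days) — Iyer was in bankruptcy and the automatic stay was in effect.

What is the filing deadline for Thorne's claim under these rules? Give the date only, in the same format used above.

The cause of action accrued on 2 September 2004, the date of the act.
The untolled deadline — 8 months after 2 September 2004 — is 2 May 2005.
The automatic bankruptcy stay from 7 December 2004 to 29 December 2005 tolled the period for 387 days, extending the deadline to 24 May 2006.

24 May 2006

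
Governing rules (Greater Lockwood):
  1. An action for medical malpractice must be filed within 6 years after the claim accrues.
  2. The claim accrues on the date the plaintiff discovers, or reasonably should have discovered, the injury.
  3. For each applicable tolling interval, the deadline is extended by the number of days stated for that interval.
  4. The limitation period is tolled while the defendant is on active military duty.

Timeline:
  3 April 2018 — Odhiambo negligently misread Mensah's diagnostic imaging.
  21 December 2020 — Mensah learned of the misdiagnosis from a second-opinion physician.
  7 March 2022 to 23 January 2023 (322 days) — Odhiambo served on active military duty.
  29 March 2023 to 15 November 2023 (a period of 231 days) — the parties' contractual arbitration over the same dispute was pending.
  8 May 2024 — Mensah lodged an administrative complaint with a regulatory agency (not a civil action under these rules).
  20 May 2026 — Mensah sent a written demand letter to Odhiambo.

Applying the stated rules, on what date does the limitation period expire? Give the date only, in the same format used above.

8 November 2027

Under the discovery rule, the claim accrued on 21 December 2020, when Mensah discovered the injury — not on the 3 April 2018 date of the underlying act.
The untolled deadline — 6 years after 21 December 2020 — is 21 December 2026.
Because the defendant's active military service ran from 7 March 2022 to 23 January 2023, the deadline is extended by 322 days to 8 November 2027.
No stated provision tolls the period for a pending arbitration, so the interval from 29 March 2023 to 15 November 2023 has no effect on the deadline.
None of the other events listed affects the running of the period under the stated rules.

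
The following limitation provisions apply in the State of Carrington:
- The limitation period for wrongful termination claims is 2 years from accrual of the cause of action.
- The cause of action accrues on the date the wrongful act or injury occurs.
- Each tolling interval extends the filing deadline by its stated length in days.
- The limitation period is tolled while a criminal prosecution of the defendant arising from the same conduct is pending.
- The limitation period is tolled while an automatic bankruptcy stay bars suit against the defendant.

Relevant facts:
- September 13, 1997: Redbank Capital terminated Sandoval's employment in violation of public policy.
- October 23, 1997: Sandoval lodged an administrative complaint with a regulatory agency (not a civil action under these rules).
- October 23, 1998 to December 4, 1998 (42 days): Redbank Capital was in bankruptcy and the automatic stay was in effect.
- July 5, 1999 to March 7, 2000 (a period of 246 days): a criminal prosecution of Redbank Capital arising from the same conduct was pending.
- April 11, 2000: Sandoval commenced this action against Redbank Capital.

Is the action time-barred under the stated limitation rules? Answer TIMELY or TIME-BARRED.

The cause of action accrued on September 13, 1997, the date of the act.
Adding the 2 years base period to September 13, 1997 gives a deadline of September 13, 1999, before any tolling.
The period was tolled for 42 days by the automatic bankruptcy stay (October 23, 1998 to December 4, 1998), pushing the deadline to October 25, 1999.
Because the pending criminal prosecution ran from July 5, 1999 to March 7, 2000, the deadline is extended by 246 days to June 27, 2000.
None of the other events listed affects the running of the period under the stated rules.
The April 11, 2000 filing precedes the June 27, 2000 deadline; the claim is timely.

TIMELY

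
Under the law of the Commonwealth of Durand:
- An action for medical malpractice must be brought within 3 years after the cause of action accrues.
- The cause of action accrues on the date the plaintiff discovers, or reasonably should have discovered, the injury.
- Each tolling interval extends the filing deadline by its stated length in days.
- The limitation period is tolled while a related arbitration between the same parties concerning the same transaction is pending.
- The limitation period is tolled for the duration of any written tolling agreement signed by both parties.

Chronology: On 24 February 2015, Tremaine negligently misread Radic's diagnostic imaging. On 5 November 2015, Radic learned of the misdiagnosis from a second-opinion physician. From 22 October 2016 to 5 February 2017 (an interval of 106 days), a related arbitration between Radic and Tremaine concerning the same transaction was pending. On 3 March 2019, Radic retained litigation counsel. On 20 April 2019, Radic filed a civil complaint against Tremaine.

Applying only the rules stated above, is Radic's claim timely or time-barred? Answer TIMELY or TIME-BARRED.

Under the discovery rule, the claim accrued on 5 November 2015, when Radic discovered the injury — not on the 24 February 2015 date of the underlying act.
Adding the 3 years base period to 5 November 2015 gives a deadline of 5 November 2018, before any tolling.
Because the pending related arbitration ran from 22 October 2016 to 5 February 2017, the deadline is extended by 106 days to 19 February 2019.
The other events in the timeline have no effect on the limitation period under the stated rules.
Filing on 20 April 2019 missed the 19 February 2019 deadline — the action is time-barred.

TIME-BARRED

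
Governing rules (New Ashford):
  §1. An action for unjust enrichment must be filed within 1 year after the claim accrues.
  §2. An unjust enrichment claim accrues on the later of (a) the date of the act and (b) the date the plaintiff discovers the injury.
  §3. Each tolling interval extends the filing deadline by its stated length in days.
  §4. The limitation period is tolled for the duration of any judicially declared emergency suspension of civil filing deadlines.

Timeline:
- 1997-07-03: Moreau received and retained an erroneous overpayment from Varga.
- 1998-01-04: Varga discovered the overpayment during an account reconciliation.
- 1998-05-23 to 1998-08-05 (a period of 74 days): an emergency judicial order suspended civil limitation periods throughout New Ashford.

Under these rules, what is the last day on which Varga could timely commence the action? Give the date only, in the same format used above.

1999-03-19

Because discovery on 1998-01-04 post-dates the 1997-07-03 act, accrual under the later-of rule falls on 1998-01-04.
The untolled deadline — 1 year after 1998-01-04 — is 1999-01-04.
Because the emergency suspension of filing deadlines ran from 1998-05-23 to 1998-08-05, the deadline is extended by 74 days to 1999-03-19.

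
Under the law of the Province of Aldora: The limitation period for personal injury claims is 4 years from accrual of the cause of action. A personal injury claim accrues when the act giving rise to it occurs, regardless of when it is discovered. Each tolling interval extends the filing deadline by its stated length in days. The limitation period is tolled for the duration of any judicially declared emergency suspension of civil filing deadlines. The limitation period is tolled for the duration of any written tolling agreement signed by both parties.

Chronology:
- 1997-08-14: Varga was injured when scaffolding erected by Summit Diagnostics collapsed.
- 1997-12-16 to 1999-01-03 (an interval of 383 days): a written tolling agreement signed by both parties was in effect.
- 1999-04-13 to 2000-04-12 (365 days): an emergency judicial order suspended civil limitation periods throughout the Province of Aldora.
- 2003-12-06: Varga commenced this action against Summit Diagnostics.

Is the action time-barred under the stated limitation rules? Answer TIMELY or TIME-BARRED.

The limitation period began to run on 1997-08-14.
4 years from 1997-08-14 is 2001-08-14.
The written tolling agreement from 1997-12-16 to 1999-01-03 tolled the period for 383 days, extending the deadline to 2002-09-01.
The emergency suspension of filing deadlines from 1999-04-13 to 2000-04-12 tolled the period for 365 days, extending the deadline to 2003-09-01.
Filing on 2003-12-06 missed the 2003-09-01 deadline — the action is time-barred.

TIME-BARRED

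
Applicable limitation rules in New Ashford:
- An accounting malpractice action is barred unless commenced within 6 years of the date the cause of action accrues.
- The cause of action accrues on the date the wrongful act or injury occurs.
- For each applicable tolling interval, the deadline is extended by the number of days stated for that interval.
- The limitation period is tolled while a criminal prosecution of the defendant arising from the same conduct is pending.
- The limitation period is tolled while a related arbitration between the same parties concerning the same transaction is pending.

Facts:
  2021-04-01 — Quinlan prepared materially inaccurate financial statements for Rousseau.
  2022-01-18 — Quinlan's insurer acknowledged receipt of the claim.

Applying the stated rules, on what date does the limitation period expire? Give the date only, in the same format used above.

2027-04-01

The claim accrued on 2021-04-01, when the wrongful act occurred.
6 years from 2021-04-01 is 2027-04-01.
None of the other events listed affects the running of the period under the stated rules.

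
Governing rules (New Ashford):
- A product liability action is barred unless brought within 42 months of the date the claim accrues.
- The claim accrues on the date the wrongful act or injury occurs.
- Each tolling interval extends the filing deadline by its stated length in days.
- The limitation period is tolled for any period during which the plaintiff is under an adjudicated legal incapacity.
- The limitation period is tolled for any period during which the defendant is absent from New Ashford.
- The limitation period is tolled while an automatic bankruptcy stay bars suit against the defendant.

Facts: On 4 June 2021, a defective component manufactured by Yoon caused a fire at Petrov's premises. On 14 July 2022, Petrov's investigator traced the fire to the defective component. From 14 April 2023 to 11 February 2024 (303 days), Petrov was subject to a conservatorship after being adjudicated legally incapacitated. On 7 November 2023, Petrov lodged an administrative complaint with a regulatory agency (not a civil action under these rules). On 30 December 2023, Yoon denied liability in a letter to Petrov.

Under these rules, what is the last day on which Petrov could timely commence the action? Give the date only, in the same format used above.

Accrual is governed by the date of the act, so the period began to run on 4 June 2021; the later discovery on 14 July 2022 is irrelevant under the stated rule.
The untolled deadline — 42 months after 4 June 2021 — is 4 December 2024.
The plaintiff's legal incapacity from 14 April 2023 to 11 February 2024 tolled the period for 303 days, extending the deadline to 3 October 2025.
The other events in the timeline have no effect on the limitation period under the stated rules.

3 October 2025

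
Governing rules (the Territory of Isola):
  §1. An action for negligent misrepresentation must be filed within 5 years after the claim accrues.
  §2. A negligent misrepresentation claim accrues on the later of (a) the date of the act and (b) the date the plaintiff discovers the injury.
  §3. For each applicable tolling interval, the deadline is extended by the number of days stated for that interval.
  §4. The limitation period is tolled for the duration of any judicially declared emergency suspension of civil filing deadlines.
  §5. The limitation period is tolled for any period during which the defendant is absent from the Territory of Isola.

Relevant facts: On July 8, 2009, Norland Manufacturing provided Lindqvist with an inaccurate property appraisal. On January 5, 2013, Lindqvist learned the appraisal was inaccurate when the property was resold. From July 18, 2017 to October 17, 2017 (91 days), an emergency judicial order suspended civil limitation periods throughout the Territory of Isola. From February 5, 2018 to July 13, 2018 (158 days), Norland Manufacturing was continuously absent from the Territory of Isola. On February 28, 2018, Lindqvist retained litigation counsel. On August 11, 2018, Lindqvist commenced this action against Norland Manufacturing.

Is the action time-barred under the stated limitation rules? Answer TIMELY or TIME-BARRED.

TIMELY

The claim accrued on January 5, 2013 — the later of the July 8, 2009 act and the January 5, 2013 discovery.
Adding the 5 years base period to January 5, 2013 gives a deadline of January 5, 2018, before any tolling.
The period was tolled for 91 days by the emergency suspension of filing deadlines (July 18, 2017 to October 17, 2017), pushing the deadline to April 6, 2018.
The defendant's absence from the jurisdiction from February 5, 2018 to July 13, 2018 tolled the period for 158 days, extending the deadline to September 11, 2018.
The other events in the timeline have no effect on the limitation period under the stated rules.
The August 11, 2018 filing precedes the September 11, 2018 deadline; the claim is timely.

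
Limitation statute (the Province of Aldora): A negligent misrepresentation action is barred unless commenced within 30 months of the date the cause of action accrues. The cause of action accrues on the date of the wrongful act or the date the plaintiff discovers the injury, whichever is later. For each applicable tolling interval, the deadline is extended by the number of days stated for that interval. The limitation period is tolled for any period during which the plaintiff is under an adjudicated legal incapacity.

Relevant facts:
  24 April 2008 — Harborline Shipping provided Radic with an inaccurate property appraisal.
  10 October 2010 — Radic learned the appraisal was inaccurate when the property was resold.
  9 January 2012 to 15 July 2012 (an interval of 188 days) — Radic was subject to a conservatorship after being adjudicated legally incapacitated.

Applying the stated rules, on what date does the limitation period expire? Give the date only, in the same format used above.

Because discovery on 10 October 2010 post-dates the 24 April 2008 act, accrual under the later-of rule falls on 10 October 2010.
Adding the 30 months base period to 10 October 2010 gives a deadline of 10 April 2013, before any tolling.
Because the plaintiff's legal incapacity ran from 9 January 2012 to 15 July 2012, the deadline is extended by 188 days to 15 October 2013.

15 October 2013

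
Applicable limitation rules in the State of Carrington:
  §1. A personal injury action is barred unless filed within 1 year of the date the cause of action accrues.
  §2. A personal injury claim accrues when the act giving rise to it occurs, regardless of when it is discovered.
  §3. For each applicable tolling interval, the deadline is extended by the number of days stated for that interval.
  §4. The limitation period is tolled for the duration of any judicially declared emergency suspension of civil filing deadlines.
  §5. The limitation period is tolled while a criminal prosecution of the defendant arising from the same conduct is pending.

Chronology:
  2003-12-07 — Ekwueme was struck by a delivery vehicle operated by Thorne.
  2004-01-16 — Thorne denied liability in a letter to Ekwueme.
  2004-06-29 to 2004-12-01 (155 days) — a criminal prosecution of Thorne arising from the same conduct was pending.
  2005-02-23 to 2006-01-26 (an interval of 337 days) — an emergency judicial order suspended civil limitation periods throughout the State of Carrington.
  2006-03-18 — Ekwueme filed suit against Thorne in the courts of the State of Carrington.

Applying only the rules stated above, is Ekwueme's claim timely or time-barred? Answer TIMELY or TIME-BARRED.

TIMELY

The limitation period began to run on 2003-12-07.
Adding the 1 year base period to 2003-12-07 gives a deadline of 2004-12-07, before any tolling.
Because the pending criminal prosecution ran from 2004-06-29 to 2004-12-01, the deadline is extended by 155 days to 2005-05-11.
Because the emergency suspension of filing deadlines ran from 2005-02-23 to 2006-01-26, the deadline is extended by 337 days to 2006-04-13.
None of the other events listed affects the running of the period under the stated rules.
Filing on 2006-03-18 beat the 2006-04-13 deadline — the action is timely.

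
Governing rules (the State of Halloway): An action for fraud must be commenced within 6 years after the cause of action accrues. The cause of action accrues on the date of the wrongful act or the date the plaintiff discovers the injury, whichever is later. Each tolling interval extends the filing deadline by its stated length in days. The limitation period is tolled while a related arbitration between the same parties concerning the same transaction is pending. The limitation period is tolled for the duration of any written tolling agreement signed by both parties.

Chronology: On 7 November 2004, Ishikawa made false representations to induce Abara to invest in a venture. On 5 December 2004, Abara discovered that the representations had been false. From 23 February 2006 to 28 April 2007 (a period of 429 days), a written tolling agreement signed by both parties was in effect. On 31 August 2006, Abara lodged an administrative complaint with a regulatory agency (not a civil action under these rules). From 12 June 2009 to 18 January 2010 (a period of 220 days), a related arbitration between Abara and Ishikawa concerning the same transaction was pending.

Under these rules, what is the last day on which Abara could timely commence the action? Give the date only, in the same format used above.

Taking the later of the act (7 November 2004) and discovery (5 December 2004), the claim accrued on 5 December 2004.
The untolled deadline — 6 years after 5 December 2004 — is 5 December 2010.
The written tolling agreement from 23 February 2006 to 28 April 2007 tolled the period for 429 days, extending the deadline to 7 February 2012.
Because the pending related arbitration ran from 12 June 2009 to 18 January 2010, the deadline is extended by 220 days to 14 September 2012.
Nothing else in the chronology tolls or restarts the period.

14 September 2012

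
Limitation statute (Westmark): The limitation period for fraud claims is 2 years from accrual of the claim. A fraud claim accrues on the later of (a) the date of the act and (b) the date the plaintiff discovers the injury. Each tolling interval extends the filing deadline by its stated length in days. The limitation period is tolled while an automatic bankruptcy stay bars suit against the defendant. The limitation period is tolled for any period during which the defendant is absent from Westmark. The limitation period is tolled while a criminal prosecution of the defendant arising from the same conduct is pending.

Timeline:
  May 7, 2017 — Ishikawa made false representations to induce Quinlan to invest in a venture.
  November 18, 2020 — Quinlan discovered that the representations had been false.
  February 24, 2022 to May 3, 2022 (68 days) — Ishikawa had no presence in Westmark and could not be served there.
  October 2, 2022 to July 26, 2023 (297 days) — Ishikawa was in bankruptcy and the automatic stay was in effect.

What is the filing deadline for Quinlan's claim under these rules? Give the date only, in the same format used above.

The claim accrued on November 18, 2020 — the later of the May 7, 2017 act and the November 18, 2020 discovery.
Adding the 2 years base period to November 18, 2020 gives a deadline of November 18, 2022, before any tolling.
Because the defendant's absence from the jurisdiction ran from February 24, 2022 to May 3, 2022, the deadline is extended by 68 days to January 25, 2023.
Because the automatic bankruptcy stay ran from October 2, 2022 to July 26, 2023, the deadline is extended by 297 days to November 18, 2023.

November 18, 2023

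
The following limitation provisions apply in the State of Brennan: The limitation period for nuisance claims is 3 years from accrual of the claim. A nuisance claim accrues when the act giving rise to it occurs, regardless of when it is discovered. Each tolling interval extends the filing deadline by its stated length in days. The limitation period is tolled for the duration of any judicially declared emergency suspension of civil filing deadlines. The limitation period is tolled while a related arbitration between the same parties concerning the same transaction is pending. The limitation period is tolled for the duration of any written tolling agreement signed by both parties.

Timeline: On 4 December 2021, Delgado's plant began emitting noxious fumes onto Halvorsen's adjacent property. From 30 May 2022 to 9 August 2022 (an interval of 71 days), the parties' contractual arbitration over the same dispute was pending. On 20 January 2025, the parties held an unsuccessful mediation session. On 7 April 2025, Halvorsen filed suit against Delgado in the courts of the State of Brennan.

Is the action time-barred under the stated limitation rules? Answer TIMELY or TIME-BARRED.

The claim accrued on 4 December 2021, the date of the act.
3 years from 4 December 2021 is 4 December 2024.
The pending related arbitration from 30 May 2022 to 9 August 2022 tolled the period for 71 days, extending the deadline to 13 February 2025.
The other events in the timeline have no effect on the limitation period under the stated rules.
Filing on 7 April 2025 missed the 13 February 2025 deadline — the action is time-barred.

TIME-BARRED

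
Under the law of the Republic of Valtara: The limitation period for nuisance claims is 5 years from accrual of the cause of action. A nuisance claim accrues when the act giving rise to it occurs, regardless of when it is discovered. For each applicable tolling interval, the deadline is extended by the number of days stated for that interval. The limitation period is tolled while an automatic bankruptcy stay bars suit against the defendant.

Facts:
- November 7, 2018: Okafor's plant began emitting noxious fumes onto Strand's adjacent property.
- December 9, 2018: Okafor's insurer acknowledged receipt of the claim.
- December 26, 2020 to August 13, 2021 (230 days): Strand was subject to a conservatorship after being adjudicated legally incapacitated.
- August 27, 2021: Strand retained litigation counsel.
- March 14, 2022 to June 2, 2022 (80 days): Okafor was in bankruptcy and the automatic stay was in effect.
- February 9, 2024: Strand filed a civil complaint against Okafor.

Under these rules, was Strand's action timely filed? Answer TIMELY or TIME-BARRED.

TIME-BARRED

The limitation period began to run on November 7, 2018.
The untolled deadline — 5 years after November 7, 2018 — is November 7, 2023.
The period was tolled for 80 days by the automatic bankruptcy stay (March 14, 2022 to June 2, 2022), pushing the deadline to January 26, 2024.
Although the plaintiff's incapacity ran from December 26, 2020 to August 13, 2021, the stated rules do not make that a tolling event, so it is disregarded.
The other events in the timeline have no effect on the limitation period under the stated rules.
The February 9, 2024 filing falls after the January 26, 2024 deadline; the claim is time-barred.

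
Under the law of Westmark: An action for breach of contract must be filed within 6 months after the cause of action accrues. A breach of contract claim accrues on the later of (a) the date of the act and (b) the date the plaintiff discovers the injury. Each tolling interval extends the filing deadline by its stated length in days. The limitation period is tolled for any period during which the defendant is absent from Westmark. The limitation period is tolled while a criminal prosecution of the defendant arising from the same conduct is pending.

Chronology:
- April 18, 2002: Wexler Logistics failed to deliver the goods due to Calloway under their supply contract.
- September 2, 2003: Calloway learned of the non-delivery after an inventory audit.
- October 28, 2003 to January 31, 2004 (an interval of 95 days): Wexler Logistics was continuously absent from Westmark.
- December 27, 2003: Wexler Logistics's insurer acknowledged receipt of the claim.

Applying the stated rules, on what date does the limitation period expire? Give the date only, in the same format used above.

The claim accrued on September 2, 2003 — the later of the April 18, 2002 act and the September 2, 2003 discovery.
Adding the 6 months base period to September 2, 2003 gives a deadline of March 2, 2004, before any tolling.
The period was tolled for 95 days by the defendant's absence from the jurisdiction (October 28, 2003 to January 31, 2004), pushing the deadline to June 5, 2004.
None of the other events listed affects the running of the period under the stated rules.

June 5, 2004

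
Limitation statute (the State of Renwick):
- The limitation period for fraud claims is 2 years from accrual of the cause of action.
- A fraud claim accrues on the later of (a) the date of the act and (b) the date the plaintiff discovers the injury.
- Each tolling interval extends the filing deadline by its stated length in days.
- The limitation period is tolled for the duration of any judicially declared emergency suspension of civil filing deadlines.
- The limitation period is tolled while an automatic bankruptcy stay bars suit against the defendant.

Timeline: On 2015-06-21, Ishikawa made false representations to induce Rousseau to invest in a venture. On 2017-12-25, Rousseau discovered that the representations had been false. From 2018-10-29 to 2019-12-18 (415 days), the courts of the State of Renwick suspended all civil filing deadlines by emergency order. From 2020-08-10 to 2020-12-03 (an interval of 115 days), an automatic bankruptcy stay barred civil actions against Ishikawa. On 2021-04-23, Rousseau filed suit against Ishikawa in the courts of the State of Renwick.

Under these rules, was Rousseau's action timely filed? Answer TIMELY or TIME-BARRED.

TIMELY

Because discovery on 2017-12-25 post-dates the 2015-06-21 act, accrual under the later-of rule falls on 2017-12-25.
Adding the 2 years base period to 2017-12-25 gives a deadline of 2019-12-25, before any tolling.
The emergency suspension of filing deadlines from 2018-10-29 to 2019-12-18 tolled the period for 415 days, extending the deadline to 2021-02-12.
The automatic bankruptcy stay from 2020-08-10 to 2020-12-03 tolled the period for 115 days, extending the deadline to 2021-06-07.
Rousseau filed on 2021-04-23, before the 2021-06-07 deadline, so the action is timely.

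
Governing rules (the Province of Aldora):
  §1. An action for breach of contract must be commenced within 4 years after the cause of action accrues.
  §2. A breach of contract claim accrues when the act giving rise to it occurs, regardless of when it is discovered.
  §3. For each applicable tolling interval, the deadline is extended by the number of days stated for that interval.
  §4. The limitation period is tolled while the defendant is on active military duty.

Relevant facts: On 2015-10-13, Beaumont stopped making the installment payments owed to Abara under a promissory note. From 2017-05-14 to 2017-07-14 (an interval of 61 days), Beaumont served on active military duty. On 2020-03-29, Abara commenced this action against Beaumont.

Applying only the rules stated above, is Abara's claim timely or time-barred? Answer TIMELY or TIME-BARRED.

The claim accrued on 2015-10-13, when the wrongful act occurred.
4 years from 2015-10-13 is 2019-10-13.
The defendant's active military service from 2017-05-14 to 2017-07-14 tolled the period for 61 days, extending the deadline to 2019-12-13.
Filing on 2020-03-29 missed the 2019-12-13 deadline — the action is time-barred.

TIME-BARRED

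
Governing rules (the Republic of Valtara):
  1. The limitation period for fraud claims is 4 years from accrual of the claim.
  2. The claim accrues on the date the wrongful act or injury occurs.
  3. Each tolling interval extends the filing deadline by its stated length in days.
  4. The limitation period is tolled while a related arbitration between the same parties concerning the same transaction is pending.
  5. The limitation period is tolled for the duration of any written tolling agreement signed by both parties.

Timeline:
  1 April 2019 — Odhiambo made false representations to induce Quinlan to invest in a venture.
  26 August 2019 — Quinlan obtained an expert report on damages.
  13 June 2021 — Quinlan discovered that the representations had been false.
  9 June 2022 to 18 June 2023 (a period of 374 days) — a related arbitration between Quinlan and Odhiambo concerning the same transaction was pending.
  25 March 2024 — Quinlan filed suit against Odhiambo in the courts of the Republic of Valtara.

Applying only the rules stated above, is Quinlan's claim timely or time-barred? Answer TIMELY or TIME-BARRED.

Because the rule ties accrual to occurrence, the claim accrued on 1 April 2019, not on the 13 June 2021 discovery date.
The untolled deadline — 4 years after 1 April 2019 — is 1 April 2023.
Because the pending related arbitration ran from 9 June 2022 to 18 June 2023, the deadline is extended by 374 days to 9 April 2024.
Nothing else in the chronology tolls or restarts the period.
Quinlan filed on 25 March 2024, before the 9 April 2024 deadline, so the action is timely.

TIMELY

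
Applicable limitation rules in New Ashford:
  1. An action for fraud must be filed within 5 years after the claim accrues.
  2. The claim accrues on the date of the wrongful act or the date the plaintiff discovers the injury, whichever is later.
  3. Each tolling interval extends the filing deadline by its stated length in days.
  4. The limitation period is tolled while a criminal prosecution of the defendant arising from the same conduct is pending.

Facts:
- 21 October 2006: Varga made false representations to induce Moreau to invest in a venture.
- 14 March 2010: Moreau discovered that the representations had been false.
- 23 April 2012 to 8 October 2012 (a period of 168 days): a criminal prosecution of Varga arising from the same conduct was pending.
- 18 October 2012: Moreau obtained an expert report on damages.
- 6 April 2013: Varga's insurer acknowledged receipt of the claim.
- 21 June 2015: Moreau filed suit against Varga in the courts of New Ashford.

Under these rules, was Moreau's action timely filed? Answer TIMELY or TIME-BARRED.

Because discovery on 14 March 2010 post-dates the 21 October 2006 act, accrual under the later-of rule falls on 14 March 2010.
5 years from 14 March 2010 is 14 March 2015.
The period was tolled for 168 days by the pending criminal prosecution (23 April 2012 to 8 October 2012), pushing the deadline to 29 August 2015.
Nothing else in the chronology tolls or restarts the period.
The 21 June 2015 filing precedes the 29 August 2015 deadline; the claim is timely.

TIMELY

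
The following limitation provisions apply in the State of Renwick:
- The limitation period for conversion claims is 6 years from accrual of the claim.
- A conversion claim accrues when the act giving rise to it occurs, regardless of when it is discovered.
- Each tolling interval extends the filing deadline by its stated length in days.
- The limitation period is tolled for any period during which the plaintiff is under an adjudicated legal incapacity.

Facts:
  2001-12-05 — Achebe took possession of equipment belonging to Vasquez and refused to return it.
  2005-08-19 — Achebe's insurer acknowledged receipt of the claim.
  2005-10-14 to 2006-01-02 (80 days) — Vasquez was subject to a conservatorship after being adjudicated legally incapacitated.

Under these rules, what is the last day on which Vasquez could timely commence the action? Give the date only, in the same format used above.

2008-02-23

The claim accrued on 2001-12-05, when the wrongful act occurred.
The untolled deadline — 6 years after 2001-12-05 — is 2007-12-05.
The plaintiff's legal incapacity from 2005-10-14 to 2006-01-02 tolled the period for 80 days, extending the deadline to 2008-02-23.
The other events in the timeline have no effect on the limitation period under the stated rules.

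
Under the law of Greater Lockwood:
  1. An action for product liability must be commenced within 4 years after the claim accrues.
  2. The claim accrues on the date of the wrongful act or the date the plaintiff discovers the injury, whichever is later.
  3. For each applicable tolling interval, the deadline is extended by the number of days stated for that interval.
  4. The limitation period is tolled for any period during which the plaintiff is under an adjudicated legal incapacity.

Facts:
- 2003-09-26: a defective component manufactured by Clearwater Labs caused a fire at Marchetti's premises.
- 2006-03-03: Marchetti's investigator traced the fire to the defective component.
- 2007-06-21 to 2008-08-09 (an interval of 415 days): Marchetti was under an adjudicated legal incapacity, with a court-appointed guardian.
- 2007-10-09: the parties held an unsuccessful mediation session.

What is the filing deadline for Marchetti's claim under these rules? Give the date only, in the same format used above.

2011-04-22

The claim accrued on 2006-03-03 — the later of the 2003-09-26 act and the 2006-03-03 discovery.
4 years from 2006-03-03 is 2010-03-03.
The plaintiff's legal incapacity from 2007-06-21 to 2008-08-09 tolled the period for 415 days, extending the deadline to 2011-04-22.
Nothing else in the chronology tolls or restarts the period.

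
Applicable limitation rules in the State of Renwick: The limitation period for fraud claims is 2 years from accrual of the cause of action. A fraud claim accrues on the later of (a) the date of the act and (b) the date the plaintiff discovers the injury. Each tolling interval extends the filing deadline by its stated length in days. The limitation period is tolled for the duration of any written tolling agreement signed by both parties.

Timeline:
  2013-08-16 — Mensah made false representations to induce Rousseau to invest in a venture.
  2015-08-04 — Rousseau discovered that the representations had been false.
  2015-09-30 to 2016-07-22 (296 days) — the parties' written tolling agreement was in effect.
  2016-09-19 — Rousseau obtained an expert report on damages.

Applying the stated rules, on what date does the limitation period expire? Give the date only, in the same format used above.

Taking the later of the act (2013-08-16) and discovery (2015-08-04), the claim accrued on 2015-08-04.
Adding the 2 years base period to 2015-08-04 gives a deadline of 2017-08-04, before any tolling.
Because the written tolling agreement ran from 2015-09-30 to 2016-07-22, the deadline is extended by 296 days to 2018-05-27.
Nothing else in the chronology tolls or restarts the period.

2018-05-27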